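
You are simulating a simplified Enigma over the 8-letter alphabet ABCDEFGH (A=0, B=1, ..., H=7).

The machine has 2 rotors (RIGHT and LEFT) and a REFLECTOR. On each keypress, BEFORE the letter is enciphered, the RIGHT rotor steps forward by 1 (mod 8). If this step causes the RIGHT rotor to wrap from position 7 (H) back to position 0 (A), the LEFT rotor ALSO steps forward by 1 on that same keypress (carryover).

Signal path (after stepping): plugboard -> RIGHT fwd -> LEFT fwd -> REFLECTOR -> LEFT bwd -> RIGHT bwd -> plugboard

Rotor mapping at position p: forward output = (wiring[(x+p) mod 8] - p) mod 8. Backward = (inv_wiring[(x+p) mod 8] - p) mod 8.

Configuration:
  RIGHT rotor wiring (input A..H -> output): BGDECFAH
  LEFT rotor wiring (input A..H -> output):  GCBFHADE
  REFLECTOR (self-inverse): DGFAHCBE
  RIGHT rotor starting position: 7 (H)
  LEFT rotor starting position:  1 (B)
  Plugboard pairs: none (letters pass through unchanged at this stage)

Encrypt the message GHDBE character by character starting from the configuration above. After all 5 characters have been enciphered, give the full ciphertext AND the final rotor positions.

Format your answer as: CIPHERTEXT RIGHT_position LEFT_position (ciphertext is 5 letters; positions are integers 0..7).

Answer: BGHAF 4 2

Derivation:
Char 1 ('G'): step: R->0, L->2 (L advanced); G->plug->G->R->A->L->H->refl->E->L'->G->R'->B->plug->B
Char 2 ('H'): step: R->1, L=2; H->plug->H->R->A->L->H->refl->E->L'->G->R'->G->plug->G
Char 3 ('D'): step: R->2, L=2; D->plug->D->R->D->L->G->refl->B->L'->E->R'->H->plug->H
Char 4 ('B'): step: R->3, L=2; B->plug->B->R->H->L->A->refl->D->L'->B->R'->A->plug->A
Char 5 ('E'): step: R->4, L=2; E->plug->E->R->F->L->C->refl->F->L'->C->R'->F->plug->F
Final: ciphertext=BGHAF, RIGHT=4, LEFT=2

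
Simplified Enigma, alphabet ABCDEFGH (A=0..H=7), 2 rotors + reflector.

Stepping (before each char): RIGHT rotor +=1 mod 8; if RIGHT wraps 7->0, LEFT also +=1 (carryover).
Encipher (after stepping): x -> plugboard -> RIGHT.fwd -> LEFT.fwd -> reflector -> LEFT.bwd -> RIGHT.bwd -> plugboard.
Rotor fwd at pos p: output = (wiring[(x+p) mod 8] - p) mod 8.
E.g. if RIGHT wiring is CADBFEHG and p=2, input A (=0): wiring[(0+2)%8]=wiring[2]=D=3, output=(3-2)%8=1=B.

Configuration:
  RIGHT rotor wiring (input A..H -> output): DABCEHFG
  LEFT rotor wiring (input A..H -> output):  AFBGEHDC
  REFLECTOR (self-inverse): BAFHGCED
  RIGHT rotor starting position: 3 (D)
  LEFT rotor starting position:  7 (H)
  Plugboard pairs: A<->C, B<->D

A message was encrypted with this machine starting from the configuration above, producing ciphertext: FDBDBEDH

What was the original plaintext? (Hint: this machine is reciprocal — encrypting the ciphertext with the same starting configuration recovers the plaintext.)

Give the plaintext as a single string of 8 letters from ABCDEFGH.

Char 1 ('F'): step: R->4, L=7; F->plug->F->R->E->L->H->refl->D->L'->A->R'->A->plug->C
Char 2 ('D'): step: R->5, L=7; D->plug->B->R->A->L->D->refl->H->L'->E->R'->F->plug->F
Char 3 ('B'): step: R->6, L=7; B->plug->D->R->C->L->G->refl->E->L'->H->R'->A->plug->C
Char 4 ('D'): step: R->7, L=7; D->plug->B->R->E->L->H->refl->D->L'->A->R'->G->plug->G
Char 5 ('B'): step: R->0, L->0 (L advanced); B->plug->D->R->C->L->B->refl->A->L'->A->R'->B->plug->D
Char 6 ('E'): step: R->1, L=0; E->plug->E->R->G->L->D->refl->H->L'->F->R'->G->plug->G
Char 7 ('D'): step: R->2, L=0; D->plug->B->R->A->L->A->refl->B->L'->C->R'->C->plug->A
Char 8 ('H'): step: R->3, L=0; H->plug->H->R->G->L->D->refl->H->L'->F->R'->G->plug->G

Answer: CFCGDGAG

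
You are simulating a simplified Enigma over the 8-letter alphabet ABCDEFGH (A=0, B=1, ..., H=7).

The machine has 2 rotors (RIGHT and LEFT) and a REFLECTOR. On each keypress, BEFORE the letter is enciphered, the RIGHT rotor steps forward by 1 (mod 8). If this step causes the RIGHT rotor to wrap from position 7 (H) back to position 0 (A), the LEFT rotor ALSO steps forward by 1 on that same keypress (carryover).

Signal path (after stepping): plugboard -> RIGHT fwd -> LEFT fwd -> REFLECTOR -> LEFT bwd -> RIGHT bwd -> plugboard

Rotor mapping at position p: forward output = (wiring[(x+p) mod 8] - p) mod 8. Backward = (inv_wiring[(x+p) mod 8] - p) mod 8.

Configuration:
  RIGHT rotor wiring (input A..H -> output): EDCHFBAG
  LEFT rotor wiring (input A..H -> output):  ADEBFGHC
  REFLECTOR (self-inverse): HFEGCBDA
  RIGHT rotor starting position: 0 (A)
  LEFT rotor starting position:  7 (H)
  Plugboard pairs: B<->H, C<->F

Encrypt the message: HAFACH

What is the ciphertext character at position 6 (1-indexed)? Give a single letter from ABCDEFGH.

Char 1 ('H'): step: R->1, L=7; H->plug->B->R->B->L->B->refl->F->L'->D->R'->H->plug->B
Char 2 ('A'): step: R->2, L=7; A->plug->A->R->A->L->D->refl->G->L'->F->R'->B->plug->H
Char 3 ('F'): step: R->3, L=7; F->plug->C->R->G->L->H->refl->A->L'->H->R'->H->plug->B
Char 4 ('A'): step: R->4, L=7; A->plug->A->R->B->L->B->refl->F->L'->D->R'->H->plug->B
Char 5 ('C'): step: R->5, L=7; C->plug->F->R->F->L->G->refl->D->L'->A->R'->H->plug->B
Char 6 ('H'): step: R->6, L=7; H->plug->B->R->A->L->D->refl->G->L'->F->R'->D->plug->D

D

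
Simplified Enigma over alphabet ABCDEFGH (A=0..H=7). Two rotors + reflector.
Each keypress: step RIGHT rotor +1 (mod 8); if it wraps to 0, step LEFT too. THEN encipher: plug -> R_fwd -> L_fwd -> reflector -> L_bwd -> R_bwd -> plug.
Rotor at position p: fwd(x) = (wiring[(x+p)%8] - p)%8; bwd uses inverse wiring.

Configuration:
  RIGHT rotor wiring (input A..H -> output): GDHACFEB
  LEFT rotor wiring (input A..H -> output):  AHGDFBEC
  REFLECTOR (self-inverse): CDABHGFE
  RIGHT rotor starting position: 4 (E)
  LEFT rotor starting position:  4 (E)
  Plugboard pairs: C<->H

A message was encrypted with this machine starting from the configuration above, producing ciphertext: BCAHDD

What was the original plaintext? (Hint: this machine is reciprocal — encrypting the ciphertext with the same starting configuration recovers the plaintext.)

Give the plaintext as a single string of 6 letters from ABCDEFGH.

Answer: HGGGGA

Derivation:
Char 1 ('B'): step: R->5, L=4; B->plug->B->R->H->L->H->refl->E->L'->E->R'->C->plug->H
Char 2 ('C'): step: R->6, L=4; C->plug->H->R->H->L->H->refl->E->L'->E->R'->G->plug->G
Char 3 ('A'): step: R->7, L=4; A->plug->A->R->C->L->A->refl->C->L'->G->R'->G->plug->G
Char 4 ('H'): step: R->0, L->5 (L advanced); H->plug->C->R->H->L->A->refl->C->L'->E->R'->G->plug->G
Char 5 ('D'): step: R->1, L=5; D->plug->D->R->B->L->H->refl->E->L'->A->R'->G->plug->G
Char 6 ('D'): step: R->2, L=5; D->plug->D->R->D->L->D->refl->B->L'->F->R'->A->plug->A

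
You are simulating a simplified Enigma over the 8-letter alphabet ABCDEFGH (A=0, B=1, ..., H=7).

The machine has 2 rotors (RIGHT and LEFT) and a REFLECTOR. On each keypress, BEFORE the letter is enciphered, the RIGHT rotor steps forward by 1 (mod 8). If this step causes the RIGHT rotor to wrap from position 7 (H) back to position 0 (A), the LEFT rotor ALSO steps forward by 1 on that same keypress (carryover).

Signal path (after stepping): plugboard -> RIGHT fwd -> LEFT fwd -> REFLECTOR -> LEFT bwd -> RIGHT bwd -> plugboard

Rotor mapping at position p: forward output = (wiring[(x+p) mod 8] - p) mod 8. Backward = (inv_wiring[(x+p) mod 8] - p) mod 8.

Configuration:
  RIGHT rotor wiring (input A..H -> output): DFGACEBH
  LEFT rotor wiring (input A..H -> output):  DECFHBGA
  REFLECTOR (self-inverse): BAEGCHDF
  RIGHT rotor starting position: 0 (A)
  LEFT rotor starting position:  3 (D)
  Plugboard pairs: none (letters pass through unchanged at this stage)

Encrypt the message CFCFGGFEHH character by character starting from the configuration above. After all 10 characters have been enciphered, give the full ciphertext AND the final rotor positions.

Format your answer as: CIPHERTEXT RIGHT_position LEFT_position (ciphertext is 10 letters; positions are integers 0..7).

Char 1 ('C'): step: R->1, L=3; C->plug->C->R->H->L->H->refl->F->L'->E->R'->A->plug->A
Char 2 ('F'): step: R->2, L=3; F->plug->F->R->F->L->A->refl->B->L'->G->R'->B->plug->B
Char 3 ('C'): step: R->3, L=3; C->plug->C->R->B->L->E->refl->C->L'->A->R'->F->plug->F
Char 4 ('F'): step: R->4, L=3; F->plug->F->R->B->L->E->refl->C->L'->A->R'->B->plug->B
Char 5 ('G'): step: R->5, L=3; G->plug->G->R->D->L->D->refl->G->L'->C->R'->C->plug->C
Char 6 ('G'): step: R->6, L=3; G->plug->G->R->E->L->F->refl->H->L'->H->R'->D->plug->D
Char 7 ('F'): step: R->7, L=3; F->plug->F->R->D->L->D->refl->G->L'->C->R'->H->plug->H
Char 8 ('E'): step: R->0, L->4 (L advanced); E->plug->E->R->C->L->C->refl->E->L'->D->R'->A->plug->A
Char 9 ('H'): step: R->1, L=4; H->plug->H->R->C->L->C->refl->E->L'->D->R'->E->plug->E
Char 10 ('H'): step: R->2, L=4; H->plug->H->R->D->L->E->refl->C->L'->C->R'->D->plug->D
Final: ciphertext=ABFBCDHAED, RIGHT=2, LEFT=4

Answer: ABFBCDHAED 2 4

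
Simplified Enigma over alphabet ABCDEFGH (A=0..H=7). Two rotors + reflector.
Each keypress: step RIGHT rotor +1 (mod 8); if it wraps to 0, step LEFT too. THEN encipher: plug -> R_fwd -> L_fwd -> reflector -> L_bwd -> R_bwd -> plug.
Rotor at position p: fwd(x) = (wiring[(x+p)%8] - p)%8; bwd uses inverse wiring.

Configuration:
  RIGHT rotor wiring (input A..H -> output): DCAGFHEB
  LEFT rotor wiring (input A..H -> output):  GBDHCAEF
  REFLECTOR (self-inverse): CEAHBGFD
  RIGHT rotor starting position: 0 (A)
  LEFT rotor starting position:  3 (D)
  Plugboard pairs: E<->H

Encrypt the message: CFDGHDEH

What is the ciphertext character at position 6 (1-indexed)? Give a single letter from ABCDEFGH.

Char 1 ('C'): step: R->1, L=3; C->plug->C->R->F->L->D->refl->H->L'->B->R'->A->plug->A
Char 2 ('F'): step: R->2, L=3; F->plug->F->R->H->L->A->refl->C->L'->E->R'->B->plug->B
Char 3 ('D'): step: R->3, L=3; D->plug->D->R->B->L->H->refl->D->L'->F->R'->H->plug->E
Char 4 ('G'): step: R->4, L=3; G->plug->G->R->E->L->C->refl->A->L'->H->R'->E->plug->H
Char 5 ('H'): step: R->5, L=3; H->plug->E->R->F->L->D->refl->H->L'->B->R'->G->plug->G
Char 6 ('D'): step: R->6, L=3; D->plug->D->R->E->L->C->refl->A->L'->H->R'->G->plug->G

G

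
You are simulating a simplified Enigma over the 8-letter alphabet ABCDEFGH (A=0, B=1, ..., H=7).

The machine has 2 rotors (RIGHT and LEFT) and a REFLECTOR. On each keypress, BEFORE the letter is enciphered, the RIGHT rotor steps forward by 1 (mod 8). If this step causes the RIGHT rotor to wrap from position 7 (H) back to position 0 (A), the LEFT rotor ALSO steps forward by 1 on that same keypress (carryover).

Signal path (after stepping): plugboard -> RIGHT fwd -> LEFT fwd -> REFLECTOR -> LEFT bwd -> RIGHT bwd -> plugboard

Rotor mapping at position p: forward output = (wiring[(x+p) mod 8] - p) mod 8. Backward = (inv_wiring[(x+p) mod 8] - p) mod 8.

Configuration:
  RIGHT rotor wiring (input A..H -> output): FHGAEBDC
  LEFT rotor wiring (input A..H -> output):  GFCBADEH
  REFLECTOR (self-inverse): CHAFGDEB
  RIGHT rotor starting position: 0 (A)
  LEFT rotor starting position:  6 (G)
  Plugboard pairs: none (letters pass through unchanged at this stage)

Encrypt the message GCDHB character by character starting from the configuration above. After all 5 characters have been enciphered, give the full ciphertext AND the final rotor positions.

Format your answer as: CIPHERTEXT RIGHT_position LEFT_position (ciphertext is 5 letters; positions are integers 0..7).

Char 1 ('G'): step: R->1, L=6; G->plug->G->R->B->L->B->refl->H->L'->D->R'->D->plug->D
Char 2 ('C'): step: R->2, L=6; C->plug->C->R->C->L->A->refl->C->L'->G->R'->B->plug->B
Char 3 ('D'): step: R->3, L=6; D->plug->D->R->A->L->G->refl->E->L'->E->R'->G->plug->G
Char 4 ('H'): step: R->4, L=6; H->plug->H->R->E->L->E->refl->G->L'->A->R'->A->plug->A
Char 5 ('B'): step: R->5, L=6; B->plug->B->R->G->L->C->refl->A->L'->C->R'->E->plug->E
Final: ciphertext=DBGAE, RIGHT=5, LEFT=6

Answer: DBGAE 5 6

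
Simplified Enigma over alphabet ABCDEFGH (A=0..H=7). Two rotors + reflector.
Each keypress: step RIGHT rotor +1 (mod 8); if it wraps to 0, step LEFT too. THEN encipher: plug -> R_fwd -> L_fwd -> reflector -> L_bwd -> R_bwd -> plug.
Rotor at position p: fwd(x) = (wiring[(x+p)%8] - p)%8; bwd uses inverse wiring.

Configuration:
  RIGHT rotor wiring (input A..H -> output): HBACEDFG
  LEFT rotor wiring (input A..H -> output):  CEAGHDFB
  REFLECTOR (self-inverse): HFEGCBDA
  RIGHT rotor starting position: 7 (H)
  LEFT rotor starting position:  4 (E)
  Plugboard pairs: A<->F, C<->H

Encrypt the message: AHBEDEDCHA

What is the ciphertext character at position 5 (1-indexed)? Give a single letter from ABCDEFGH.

Char 1 ('A'): step: R->0, L->5 (L advanced); A->plug->F->R->D->L->F->refl->B->L'->G->R'->H->plug->C
Char 2 ('H'): step: R->1, L=5; H->plug->C->R->B->L->A->refl->H->L'->E->R'->F->plug->A
Char 3 ('B'): step: R->2, L=5; B->plug->B->R->A->L->G->refl->D->L'->F->R'->G->plug->G
Char 4 ('E'): step: R->3, L=5; E->plug->E->R->D->L->F->refl->B->L'->G->R'->G->plug->G
Char 5 ('D'): step: R->4, L=5; D->plug->D->R->C->L->E->refl->C->L'->H->R'->B->plug->B

B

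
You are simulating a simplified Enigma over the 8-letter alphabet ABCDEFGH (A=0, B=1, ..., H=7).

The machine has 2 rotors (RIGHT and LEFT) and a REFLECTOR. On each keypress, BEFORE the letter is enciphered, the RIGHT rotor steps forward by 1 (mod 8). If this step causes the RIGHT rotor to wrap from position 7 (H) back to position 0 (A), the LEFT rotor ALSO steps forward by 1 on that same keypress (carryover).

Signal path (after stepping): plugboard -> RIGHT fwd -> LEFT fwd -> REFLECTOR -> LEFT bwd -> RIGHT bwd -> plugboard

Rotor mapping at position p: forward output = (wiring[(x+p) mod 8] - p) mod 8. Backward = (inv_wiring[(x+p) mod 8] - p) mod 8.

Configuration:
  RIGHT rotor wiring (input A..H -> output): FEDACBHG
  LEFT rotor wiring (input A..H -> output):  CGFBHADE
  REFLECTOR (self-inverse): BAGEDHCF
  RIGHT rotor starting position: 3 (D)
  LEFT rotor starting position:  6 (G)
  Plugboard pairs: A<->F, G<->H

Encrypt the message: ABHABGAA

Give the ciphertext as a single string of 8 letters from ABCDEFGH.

Char 1 ('A'): step: R->4, L=6; A->plug->F->R->A->L->F->refl->H->L'->E->R'->H->plug->G
Char 2 ('B'): step: R->5, L=6; B->plug->B->R->C->L->E->refl->D->L'->F->R'->H->plug->G
Char 3 ('H'): step: R->6, L=6; H->plug->G->R->E->L->H->refl->F->L'->A->R'->B->plug->B
Char 4 ('A'): step: R->7, L=6; A->plug->F->R->D->L->A->refl->B->L'->G->R'->B->plug->B
Char 5 ('B'): step: R->0, L->7 (L advanced); B->plug->B->R->E->L->C->refl->G->L'->D->R'->C->plug->C
Char 6 ('G'): step: R->1, L=7; G->plug->H->R->E->L->C->refl->G->L'->D->R'->A->plug->F
Char 7 ('A'): step: R->2, L=7; A->plug->F->R->E->L->C->refl->G->L'->D->R'->G->plug->H
Char 8 ('A'): step: R->3, L=7; A->plug->F->R->C->L->H->refl->F->L'->A->R'->H->plug->G

Answer: GGBBCFHG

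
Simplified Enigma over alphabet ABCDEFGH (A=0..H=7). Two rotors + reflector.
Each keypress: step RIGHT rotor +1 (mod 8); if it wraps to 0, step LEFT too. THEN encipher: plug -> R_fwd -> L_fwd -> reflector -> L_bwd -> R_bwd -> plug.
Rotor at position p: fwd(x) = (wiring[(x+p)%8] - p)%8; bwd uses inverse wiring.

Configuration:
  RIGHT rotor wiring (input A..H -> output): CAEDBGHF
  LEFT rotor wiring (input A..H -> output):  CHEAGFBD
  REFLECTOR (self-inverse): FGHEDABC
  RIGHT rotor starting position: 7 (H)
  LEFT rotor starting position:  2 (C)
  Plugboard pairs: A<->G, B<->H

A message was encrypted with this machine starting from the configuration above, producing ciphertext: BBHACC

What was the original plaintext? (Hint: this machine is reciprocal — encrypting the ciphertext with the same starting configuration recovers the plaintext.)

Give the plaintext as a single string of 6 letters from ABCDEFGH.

Char 1 ('B'): step: R->0, L->3 (L advanced); B->plug->H->R->F->L->H->refl->C->L'->C->R'->A->plug->G
Char 2 ('B'): step: R->1, L=3; B->plug->H->R->B->L->D->refl->E->L'->G->R'->F->plug->F
Char 3 ('H'): step: R->2, L=3; H->plug->B->R->B->L->D->refl->E->L'->G->R'->H->plug->B
Char 4 ('A'): step: R->3, L=3; A->plug->G->R->F->L->H->refl->C->L'->C->R'->E->plug->E
Char 5 ('C'): step: R->4, L=3; C->plug->C->R->D->L->G->refl->B->L'->H->R'->H->plug->B
Char 6 ('C'): step: R->5, L=3; C->plug->C->R->A->L->F->refl->A->L'->E->R'->H->plug->B

Answer: GFBEBB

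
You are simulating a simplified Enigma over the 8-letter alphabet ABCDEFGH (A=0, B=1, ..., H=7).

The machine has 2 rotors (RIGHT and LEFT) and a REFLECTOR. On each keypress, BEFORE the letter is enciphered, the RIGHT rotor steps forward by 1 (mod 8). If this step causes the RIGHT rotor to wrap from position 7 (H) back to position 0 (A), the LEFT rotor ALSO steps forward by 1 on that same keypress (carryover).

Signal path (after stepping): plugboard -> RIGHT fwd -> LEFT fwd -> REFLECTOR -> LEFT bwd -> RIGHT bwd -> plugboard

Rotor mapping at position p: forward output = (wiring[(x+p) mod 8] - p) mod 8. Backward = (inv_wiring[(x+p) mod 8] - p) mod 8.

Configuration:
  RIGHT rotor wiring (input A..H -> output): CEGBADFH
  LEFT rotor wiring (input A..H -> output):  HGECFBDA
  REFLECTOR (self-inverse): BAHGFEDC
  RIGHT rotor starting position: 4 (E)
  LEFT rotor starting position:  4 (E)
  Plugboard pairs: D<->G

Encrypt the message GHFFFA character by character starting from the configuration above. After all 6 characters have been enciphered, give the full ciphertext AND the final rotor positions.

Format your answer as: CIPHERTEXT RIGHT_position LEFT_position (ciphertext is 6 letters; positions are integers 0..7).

Answer: CDBDGB 2 5

Derivation:
Char 1 ('G'): step: R->5, L=4; G->plug->D->R->F->L->C->refl->H->L'->C->R'->C->plug->C
Char 2 ('H'): step: R->6, L=4; H->plug->H->R->F->L->C->refl->H->L'->C->R'->G->plug->D
Char 3 ('F'): step: R->7, L=4; F->plug->F->R->B->L->F->refl->E->L'->D->R'->B->plug->B
Char 4 ('F'): step: R->0, L->5 (L advanced); F->plug->F->R->D->L->C->refl->H->L'->F->R'->G->plug->D
Char 5 ('F'): step: R->1, L=5; F->plug->F->R->E->L->B->refl->A->L'->H->R'->D->plug->G
Char 6 ('A'): step: R->2, L=5; A->plug->A->R->E->L->B->refl->A->L'->H->R'->B->plug->B
Final: ciphertext=CDBDGB, RIGHT=2, LEFT=5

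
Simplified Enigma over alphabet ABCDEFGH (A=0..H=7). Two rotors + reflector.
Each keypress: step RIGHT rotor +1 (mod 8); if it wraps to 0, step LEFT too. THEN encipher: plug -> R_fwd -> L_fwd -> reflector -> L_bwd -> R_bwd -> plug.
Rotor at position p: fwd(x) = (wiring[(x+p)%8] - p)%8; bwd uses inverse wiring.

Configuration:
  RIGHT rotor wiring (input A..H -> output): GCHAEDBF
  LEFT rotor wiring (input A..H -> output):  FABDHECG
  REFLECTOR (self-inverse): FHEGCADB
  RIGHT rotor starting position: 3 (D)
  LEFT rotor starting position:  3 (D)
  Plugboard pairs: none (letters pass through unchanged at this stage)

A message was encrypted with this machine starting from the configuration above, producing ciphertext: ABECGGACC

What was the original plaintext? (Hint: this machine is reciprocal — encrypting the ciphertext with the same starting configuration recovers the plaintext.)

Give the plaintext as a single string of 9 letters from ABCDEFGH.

Answer: FHHHACFEG

Derivation:
Char 1 ('A'): step: R->4, L=3; A->plug->A->R->A->L->A->refl->F->L'->G->R'->F->plug->F
Char 2 ('B'): step: R->5, L=3; B->plug->B->R->E->L->D->refl->G->L'->H->R'->H->plug->H
Char 3 ('E'): step: R->6, L=3; E->plug->E->R->B->L->E->refl->C->L'->F->R'->H->plug->H
Char 4 ('C'): step: R->7, L=3; C->plug->C->R->D->L->H->refl->B->L'->C->R'->H->plug->H
Char 5 ('G'): step: R->0, L->4 (L advanced); G->plug->G->R->B->L->A->refl->F->L'->G->R'->A->plug->A
Char 6 ('G'): step: R->1, L=4; G->plug->G->R->E->L->B->refl->H->L'->H->R'->C->plug->C
Char 7 ('A'): step: R->2, L=4; A->plug->A->R->F->L->E->refl->C->L'->D->R'->F->plug->F
Char 8 ('C'): step: R->3, L=4; C->plug->C->R->A->L->D->refl->G->L'->C->R'->E->plug->E
Char 9 ('C'): step: R->4, L=4; C->plug->C->R->F->L->E->refl->C->L'->D->R'->G->plug->G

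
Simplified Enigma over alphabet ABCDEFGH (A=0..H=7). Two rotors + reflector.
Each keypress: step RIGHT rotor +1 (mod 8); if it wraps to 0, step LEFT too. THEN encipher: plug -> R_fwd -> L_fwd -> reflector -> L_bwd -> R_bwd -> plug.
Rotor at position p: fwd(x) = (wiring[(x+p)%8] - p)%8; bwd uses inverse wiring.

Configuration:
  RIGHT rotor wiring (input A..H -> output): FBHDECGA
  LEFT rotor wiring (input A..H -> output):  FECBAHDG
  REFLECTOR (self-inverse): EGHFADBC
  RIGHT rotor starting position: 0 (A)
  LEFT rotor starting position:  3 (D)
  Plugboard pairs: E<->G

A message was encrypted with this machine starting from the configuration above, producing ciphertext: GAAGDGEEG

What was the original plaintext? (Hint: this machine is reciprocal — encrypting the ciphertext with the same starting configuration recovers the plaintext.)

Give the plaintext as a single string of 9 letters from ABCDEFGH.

Char 1 ('G'): step: R->1, L=3; G->plug->E->R->B->L->F->refl->D->L'->E->R'->H->plug->H
Char 2 ('A'): step: R->2, L=3; A->plug->A->R->F->L->C->refl->H->L'->H->R'->H->plug->H
Char 3 ('A'): step: R->3, L=3; A->plug->A->R->A->L->G->refl->B->L'->G->R'->G->plug->E
Char 4 ('G'): step: R->4, L=3; G->plug->E->R->B->L->F->refl->D->L'->E->R'->D->plug->D
Char 5 ('D'): step: R->5, L=3; D->plug->D->R->A->L->G->refl->B->L'->G->R'->G->plug->E
Char 6 ('G'): step: R->6, L=3; G->plug->E->R->B->L->F->refl->D->L'->E->R'->H->plug->H
Char 7 ('E'): step: R->7, L=3; E->plug->G->R->D->L->A->refl->E->L'->C->R'->C->plug->C
Char 8 ('E'): step: R->0, L->4 (L advanced); E->plug->G->R->G->L->G->refl->B->L'->E->R'->E->plug->G
Char 9 ('G'): step: R->1, L=4; G->plug->E->R->B->L->D->refl->F->L'->H->R'->G->plug->E

Answer: HHEDEHCGE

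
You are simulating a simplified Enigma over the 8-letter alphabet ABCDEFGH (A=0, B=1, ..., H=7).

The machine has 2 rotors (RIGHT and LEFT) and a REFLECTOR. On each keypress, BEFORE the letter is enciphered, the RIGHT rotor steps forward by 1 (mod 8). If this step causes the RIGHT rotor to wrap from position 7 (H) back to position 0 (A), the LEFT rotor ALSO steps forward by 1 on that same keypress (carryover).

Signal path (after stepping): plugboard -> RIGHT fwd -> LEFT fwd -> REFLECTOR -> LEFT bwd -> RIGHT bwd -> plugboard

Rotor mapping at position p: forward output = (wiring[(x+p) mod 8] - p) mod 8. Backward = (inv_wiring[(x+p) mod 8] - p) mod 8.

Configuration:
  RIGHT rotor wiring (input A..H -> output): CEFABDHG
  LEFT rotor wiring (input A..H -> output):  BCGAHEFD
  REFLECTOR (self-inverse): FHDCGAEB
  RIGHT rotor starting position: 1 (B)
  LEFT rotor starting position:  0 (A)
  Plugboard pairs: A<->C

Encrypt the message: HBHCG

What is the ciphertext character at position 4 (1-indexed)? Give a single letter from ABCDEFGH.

Char 1 ('H'): step: R->2, L=0; H->plug->H->R->C->L->G->refl->E->L'->F->R'->E->plug->E
Char 2 ('B'): step: R->3, L=0; B->plug->B->R->G->L->F->refl->A->L'->D->R'->E->plug->E
Char 3 ('H'): step: R->4, L=0; H->plug->H->R->E->L->H->refl->B->L'->A->R'->F->plug->F
Char 4 ('C'): step: R->5, L=0; C->plug->A->R->G->L->F->refl->A->L'->D->R'->G->plug->G

G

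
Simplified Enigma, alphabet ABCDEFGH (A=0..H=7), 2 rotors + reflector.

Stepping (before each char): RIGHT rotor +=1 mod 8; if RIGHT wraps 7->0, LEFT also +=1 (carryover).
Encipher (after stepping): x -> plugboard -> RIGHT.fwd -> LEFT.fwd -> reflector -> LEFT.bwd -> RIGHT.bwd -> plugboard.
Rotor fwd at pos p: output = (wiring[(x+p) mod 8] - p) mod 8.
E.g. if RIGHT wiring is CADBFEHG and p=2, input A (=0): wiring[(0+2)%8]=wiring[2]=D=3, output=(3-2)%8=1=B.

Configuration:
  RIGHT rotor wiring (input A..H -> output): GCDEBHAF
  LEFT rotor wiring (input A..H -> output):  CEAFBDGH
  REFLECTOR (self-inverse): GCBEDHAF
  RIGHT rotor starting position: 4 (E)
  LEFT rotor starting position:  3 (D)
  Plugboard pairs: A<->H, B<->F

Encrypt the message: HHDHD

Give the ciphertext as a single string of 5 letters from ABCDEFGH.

Char 1 ('H'): step: R->5, L=3; H->plug->A->R->C->L->A->refl->G->L'->B->R'->D->plug->D
Char 2 ('H'): step: R->6, L=3; H->plug->A->R->C->L->A->refl->G->L'->B->R'->H->plug->A
Char 3 ('D'): step: R->7, L=3; D->plug->D->R->E->L->E->refl->D->L'->D->R'->C->plug->C
Char 4 ('H'): step: R->0, L->4 (L advanced); H->plug->A->R->G->L->E->refl->D->L'->D->R'->C->plug->C
Char 5 ('D'): step: R->1, L=4; D->plug->D->R->A->L->F->refl->H->L'->B->R'->A->plug->H

Answer: DACCH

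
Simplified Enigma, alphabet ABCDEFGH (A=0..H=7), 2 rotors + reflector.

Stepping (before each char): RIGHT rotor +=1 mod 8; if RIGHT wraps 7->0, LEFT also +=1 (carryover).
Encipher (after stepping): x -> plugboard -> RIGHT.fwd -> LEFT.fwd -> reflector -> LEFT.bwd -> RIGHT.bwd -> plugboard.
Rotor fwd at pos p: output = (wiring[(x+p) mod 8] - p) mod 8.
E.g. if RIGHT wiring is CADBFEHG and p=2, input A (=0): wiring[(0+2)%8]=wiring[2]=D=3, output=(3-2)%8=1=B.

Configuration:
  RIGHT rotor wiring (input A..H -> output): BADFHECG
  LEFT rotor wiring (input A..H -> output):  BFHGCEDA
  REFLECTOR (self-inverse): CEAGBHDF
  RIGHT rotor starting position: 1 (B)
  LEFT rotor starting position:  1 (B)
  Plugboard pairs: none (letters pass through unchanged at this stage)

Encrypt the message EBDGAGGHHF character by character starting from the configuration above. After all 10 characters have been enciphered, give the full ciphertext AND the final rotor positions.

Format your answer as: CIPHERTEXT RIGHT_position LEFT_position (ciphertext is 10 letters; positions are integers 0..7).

Answer: BCCEGACDEH 3 2

Derivation:
Char 1 ('E'): step: R->2, L=1; E->plug->E->R->A->L->E->refl->B->L'->D->R'->B->plug->B
Char 2 ('B'): step: R->3, L=1; B->plug->B->R->E->L->D->refl->G->L'->B->R'->C->plug->C
Char 3 ('D'): step: R->4, L=1; D->plug->D->R->C->L->F->refl->H->L'->G->R'->C->plug->C
Char 4 ('G'): step: R->5, L=1; G->plug->G->R->A->L->E->refl->B->L'->D->R'->E->plug->E
Char 5 ('A'): step: R->6, L=1; A->plug->A->R->E->L->D->refl->G->L'->B->R'->G->plug->G
Char 6 ('G'): step: R->7, L=1; G->plug->G->R->F->L->C->refl->A->L'->H->R'->A->plug->A
Char 7 ('G'): step: R->0, L->2 (L advanced); G->plug->G->R->C->L->A->refl->C->L'->D->R'->C->plug->C
Char 8 ('H'): step: R->1, L=2; H->plug->H->R->A->L->F->refl->H->L'->G->R'->D->plug->D
Char 9 ('H'): step: R->2, L=2; H->plug->H->R->G->L->H->refl->F->L'->A->R'->E->plug->E
Char 10 ('F'): step: R->3, L=2; F->plug->F->R->G->L->H->refl->F->L'->A->R'->H->plug->H
Final: ciphertext=BCCEGACDEH, RIGHT=3, LEFT=2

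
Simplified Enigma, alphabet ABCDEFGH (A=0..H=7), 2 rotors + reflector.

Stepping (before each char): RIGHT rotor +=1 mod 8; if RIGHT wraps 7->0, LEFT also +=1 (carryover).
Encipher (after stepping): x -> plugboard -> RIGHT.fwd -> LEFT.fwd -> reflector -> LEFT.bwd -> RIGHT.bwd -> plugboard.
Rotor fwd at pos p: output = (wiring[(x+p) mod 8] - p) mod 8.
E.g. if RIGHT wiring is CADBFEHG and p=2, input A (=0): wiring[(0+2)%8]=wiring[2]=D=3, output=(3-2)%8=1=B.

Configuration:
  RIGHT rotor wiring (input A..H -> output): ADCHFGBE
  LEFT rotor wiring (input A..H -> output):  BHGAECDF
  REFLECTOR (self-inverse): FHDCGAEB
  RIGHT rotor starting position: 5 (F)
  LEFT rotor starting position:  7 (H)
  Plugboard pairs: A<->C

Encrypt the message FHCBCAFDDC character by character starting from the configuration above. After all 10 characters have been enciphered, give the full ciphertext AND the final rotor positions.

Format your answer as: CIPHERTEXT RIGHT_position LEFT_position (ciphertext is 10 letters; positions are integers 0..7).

Answer: BCGFHHHABF 7 0

Derivation:
Char 1 ('F'): step: R->6, L=7; F->plug->F->R->B->L->C->refl->D->L'->G->R'->B->plug->B
Char 2 ('H'): step: R->7, L=7; H->plug->H->R->C->L->A->refl->F->L'->F->R'->A->plug->C
Char 3 ('C'): step: R->0, L->0 (L advanced); C->plug->A->R->A->L->B->refl->H->L'->B->R'->G->plug->G
Char 4 ('B'): step: R->1, L=0; B->plug->B->R->B->L->H->refl->B->L'->A->R'->F->plug->F
Char 5 ('C'): step: R->2, L=0; C->plug->A->R->A->L->B->refl->H->L'->B->R'->H->plug->H
Char 6 ('A'): step: R->3, L=0; A->plug->C->R->D->L->A->refl->F->L'->H->R'->H->plug->H
Char 7 ('F'): step: R->4, L=0; F->plug->F->R->H->L->F->refl->A->L'->D->R'->H->plug->H
Char 8 ('D'): step: R->5, L=0; D->plug->D->R->D->L->A->refl->F->L'->H->R'->C->plug->A
Char 9 ('D'): step: R->6, L=0; D->plug->D->R->F->L->C->refl->D->L'->G->R'->B->plug->B
Char 10 ('C'): step: R->7, L=0; C->plug->A->R->F->L->C->refl->D->L'->G->R'->F->plug->F
Final: ciphertext=BCGFHHHABF, RIGHT=7, LEFT=0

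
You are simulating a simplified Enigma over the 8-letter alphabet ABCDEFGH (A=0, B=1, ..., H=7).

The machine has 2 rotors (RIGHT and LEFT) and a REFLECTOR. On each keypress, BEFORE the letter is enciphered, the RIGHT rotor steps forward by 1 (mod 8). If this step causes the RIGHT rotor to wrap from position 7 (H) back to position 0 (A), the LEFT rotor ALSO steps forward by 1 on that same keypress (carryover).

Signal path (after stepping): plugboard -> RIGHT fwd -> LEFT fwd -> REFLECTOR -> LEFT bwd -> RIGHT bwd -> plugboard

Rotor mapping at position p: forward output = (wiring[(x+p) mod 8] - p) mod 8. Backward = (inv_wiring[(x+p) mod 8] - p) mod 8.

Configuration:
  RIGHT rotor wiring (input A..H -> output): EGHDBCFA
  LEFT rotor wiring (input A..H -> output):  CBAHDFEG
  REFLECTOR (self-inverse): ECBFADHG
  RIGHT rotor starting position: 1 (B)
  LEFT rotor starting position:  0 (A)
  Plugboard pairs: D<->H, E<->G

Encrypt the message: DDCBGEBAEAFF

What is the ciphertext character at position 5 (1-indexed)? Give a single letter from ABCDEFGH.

Char 1 ('D'): step: R->2, L=0; D->plug->H->R->E->L->D->refl->F->L'->F->R'->A->plug->A
Char 2 ('D'): step: R->3, L=0; D->plug->H->R->E->L->D->refl->F->L'->F->R'->E->plug->G
Char 3 ('C'): step: R->4, L=0; C->plug->C->R->B->L->B->refl->C->L'->A->R'->E->plug->G
Char 4 ('B'): step: R->5, L=0; B->plug->B->R->A->L->C->refl->B->L'->B->R'->E->plug->G
Char 5 ('G'): step: R->6, L=0; G->plug->E->R->B->L->B->refl->C->L'->A->R'->D->plug->H

H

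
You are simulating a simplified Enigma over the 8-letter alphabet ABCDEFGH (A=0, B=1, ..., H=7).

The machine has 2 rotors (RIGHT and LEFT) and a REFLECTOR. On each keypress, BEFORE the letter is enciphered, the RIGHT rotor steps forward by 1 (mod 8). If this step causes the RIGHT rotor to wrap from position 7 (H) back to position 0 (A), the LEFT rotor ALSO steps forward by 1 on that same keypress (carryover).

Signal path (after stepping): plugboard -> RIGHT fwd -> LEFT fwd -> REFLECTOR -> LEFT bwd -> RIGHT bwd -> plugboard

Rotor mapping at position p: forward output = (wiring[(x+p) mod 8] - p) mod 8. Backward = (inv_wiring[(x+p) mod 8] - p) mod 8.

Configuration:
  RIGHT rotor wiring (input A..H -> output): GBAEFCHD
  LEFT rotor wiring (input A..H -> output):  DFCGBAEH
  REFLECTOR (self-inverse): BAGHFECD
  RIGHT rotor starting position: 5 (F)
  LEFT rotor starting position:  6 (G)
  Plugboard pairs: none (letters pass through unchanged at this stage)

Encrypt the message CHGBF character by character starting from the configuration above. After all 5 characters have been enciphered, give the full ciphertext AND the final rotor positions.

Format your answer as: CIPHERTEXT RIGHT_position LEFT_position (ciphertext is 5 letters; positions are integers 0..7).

Answer: GBBEH 2 7

Derivation:
Char 1 ('C'): step: R->6, L=6; C->plug->C->R->A->L->G->refl->C->L'->H->R'->G->plug->G
Char 2 ('H'): step: R->7, L=6; H->plug->H->R->A->L->G->refl->C->L'->H->R'->B->plug->B
Char 3 ('G'): step: R->0, L->7 (L advanced); G->plug->G->R->H->L->F->refl->E->L'->B->R'->B->plug->B
Char 4 ('B'): step: R->1, L=7; B->plug->B->R->H->L->F->refl->E->L'->B->R'->E->plug->E
Char 5 ('F'): step: R->2, L=7; F->plug->F->R->B->L->E->refl->F->L'->H->R'->H->plug->H
Final: ciphertext=GBBEH, RIGHT=2, LEFT=7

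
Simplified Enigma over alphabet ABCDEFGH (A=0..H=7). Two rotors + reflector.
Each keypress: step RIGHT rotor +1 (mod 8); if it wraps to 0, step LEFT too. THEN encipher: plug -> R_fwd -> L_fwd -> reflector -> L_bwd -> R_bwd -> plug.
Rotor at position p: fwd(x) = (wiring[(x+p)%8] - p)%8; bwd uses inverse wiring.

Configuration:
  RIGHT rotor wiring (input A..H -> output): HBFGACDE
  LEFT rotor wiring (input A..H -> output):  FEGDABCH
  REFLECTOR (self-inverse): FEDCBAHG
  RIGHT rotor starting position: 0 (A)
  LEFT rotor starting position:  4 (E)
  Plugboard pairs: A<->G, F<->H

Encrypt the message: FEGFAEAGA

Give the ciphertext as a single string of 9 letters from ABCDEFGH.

Answer: AAACGADHE

Derivation:
Char 1 ('F'): step: R->1, L=4; F->plug->H->R->G->L->C->refl->D->L'->D->R'->G->plug->A
Char 2 ('E'): step: R->2, L=4; E->plug->E->R->B->L->F->refl->A->L'->F->R'->G->plug->A
Char 3 ('G'): step: R->3, L=4; G->plug->A->R->D->L->D->refl->C->L'->G->R'->G->plug->A
Char 4 ('F'): step: R->4, L=4; F->plug->H->R->C->L->G->refl->H->L'->H->R'->C->plug->C
Char 5 ('A'): step: R->5, L=4; A->plug->G->R->B->L->F->refl->A->L'->F->R'->A->plug->G
Char 6 ('E'): step: R->6, L=4; E->plug->E->R->H->L->H->refl->G->L'->C->R'->G->plug->A
Char 7 ('A'): step: R->7, L=4; A->plug->G->R->D->L->D->refl->C->L'->G->R'->D->plug->D
Char 8 ('G'): step: R->0, L->5 (L advanced); G->plug->A->R->H->L->D->refl->C->L'->C->R'->F->plug->H
Char 9 ('A'): step: R->1, L=5; A->plug->G->R->D->L->A->refl->F->L'->B->R'->E->plug->E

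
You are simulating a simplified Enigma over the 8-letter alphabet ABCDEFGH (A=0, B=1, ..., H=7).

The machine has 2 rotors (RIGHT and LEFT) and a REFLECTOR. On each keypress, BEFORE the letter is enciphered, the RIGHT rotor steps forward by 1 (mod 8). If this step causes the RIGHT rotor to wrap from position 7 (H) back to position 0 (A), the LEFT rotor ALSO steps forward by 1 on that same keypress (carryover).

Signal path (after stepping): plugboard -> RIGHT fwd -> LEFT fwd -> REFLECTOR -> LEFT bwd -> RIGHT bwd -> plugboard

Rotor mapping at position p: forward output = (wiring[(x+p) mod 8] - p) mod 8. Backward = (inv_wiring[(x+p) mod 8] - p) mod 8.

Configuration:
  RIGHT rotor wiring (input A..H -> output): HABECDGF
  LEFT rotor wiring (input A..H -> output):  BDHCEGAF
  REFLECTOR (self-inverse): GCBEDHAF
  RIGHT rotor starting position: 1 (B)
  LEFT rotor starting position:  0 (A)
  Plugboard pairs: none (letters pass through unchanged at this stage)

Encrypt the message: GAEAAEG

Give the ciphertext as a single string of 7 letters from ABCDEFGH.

Answer: HFHHEAF

Derivation:
Char 1 ('G'): step: R->2, L=0; G->plug->G->R->F->L->G->refl->A->L'->G->R'->H->plug->H
Char 2 ('A'): step: R->3, L=0; A->plug->A->R->B->L->D->refl->E->L'->E->R'->F->plug->F
Char 3 ('E'): step: R->4, L=0; E->plug->E->R->D->L->C->refl->B->L'->A->R'->H->plug->H
Char 4 ('A'): step: R->5, L=0; A->plug->A->R->G->L->A->refl->G->L'->F->R'->H->plug->H
Char 5 ('A'): step: R->6, L=0; A->plug->A->R->A->L->B->refl->C->L'->D->R'->E->plug->E
Char 6 ('E'): step: R->7, L=0; E->plug->E->R->F->L->G->refl->A->L'->G->R'->A->plug->A
Char 7 ('G'): step: R->0, L->1 (L advanced); G->plug->G->R->G->L->E->refl->D->L'->D->R'->F->plug->F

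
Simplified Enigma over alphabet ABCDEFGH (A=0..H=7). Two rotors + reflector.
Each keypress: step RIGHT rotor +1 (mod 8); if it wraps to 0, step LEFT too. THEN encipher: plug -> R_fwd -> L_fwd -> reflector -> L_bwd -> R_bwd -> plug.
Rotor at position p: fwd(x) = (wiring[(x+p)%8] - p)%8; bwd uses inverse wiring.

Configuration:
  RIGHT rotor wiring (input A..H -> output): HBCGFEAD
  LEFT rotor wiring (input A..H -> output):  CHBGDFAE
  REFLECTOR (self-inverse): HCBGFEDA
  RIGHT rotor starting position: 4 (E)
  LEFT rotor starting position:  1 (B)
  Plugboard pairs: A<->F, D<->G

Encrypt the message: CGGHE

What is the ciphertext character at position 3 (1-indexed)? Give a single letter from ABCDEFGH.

Char 1 ('C'): step: R->5, L=1; C->plug->C->R->G->L->D->refl->G->L'->A->R'->H->plug->H
Char 2 ('G'): step: R->6, L=1; G->plug->D->R->D->L->C->refl->B->L'->H->R'->G->plug->D
Char 3 ('G'): step: R->7, L=1; G->plug->D->R->D->L->C->refl->B->L'->H->R'->E->plug->E

E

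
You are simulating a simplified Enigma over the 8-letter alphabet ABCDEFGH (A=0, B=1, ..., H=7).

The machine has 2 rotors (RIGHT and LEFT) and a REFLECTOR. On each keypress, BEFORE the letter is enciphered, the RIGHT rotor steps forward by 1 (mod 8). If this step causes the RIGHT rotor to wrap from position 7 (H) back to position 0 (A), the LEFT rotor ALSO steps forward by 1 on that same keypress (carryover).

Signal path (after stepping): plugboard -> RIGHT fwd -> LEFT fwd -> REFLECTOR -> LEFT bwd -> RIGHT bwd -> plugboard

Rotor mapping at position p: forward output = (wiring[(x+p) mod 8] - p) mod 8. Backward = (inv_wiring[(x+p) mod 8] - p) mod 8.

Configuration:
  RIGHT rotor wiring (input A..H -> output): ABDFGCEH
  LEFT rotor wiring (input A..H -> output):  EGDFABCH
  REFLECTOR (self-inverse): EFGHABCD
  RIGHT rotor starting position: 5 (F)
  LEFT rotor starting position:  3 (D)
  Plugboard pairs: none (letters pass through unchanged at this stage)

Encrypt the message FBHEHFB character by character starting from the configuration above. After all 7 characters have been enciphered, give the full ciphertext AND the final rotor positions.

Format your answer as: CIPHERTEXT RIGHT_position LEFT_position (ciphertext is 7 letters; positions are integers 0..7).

Char 1 ('F'): step: R->6, L=3; F->plug->F->R->H->L->A->refl->E->L'->E->R'->H->plug->H
Char 2 ('B'): step: R->7, L=3; B->plug->B->R->B->L->F->refl->B->L'->F->R'->H->plug->H
Char 3 ('H'): step: R->0, L->4 (L advanced); H->plug->H->R->H->L->B->refl->F->L'->B->R'->B->plug->B
Char 4 ('E'): step: R->1, L=4; E->plug->E->R->B->L->F->refl->B->L'->H->R'->H->plug->H
Char 5 ('H'): step: R->2, L=4; H->plug->H->R->H->L->B->refl->F->L'->B->R'->A->plug->A
Char 6 ('F'): step: R->3, L=4; F->plug->F->R->F->L->C->refl->G->L'->C->R'->A->plug->A
Char 7 ('B'): step: R->4, L=4; B->plug->B->R->G->L->H->refl->D->L'->D->R'->D->plug->D
Final: ciphertext=HHBHAAD, RIGHT=4, LEFT=4

Answer: HHBHAAD 4 4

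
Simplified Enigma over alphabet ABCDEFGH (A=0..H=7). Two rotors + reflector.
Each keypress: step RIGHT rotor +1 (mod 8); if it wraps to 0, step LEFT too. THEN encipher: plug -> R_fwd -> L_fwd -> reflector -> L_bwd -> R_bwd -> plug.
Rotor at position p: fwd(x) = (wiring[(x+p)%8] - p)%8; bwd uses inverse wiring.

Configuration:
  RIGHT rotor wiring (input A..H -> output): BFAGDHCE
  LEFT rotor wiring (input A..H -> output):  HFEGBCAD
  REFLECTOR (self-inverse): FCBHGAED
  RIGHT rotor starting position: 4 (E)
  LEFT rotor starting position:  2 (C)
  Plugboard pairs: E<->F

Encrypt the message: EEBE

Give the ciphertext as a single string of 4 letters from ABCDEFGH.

Answer: HGFD

Derivation:
Char 1 ('E'): step: R->5, L=2; E->plug->F->R->D->L->A->refl->F->L'->G->R'->H->plug->H
Char 2 ('E'): step: R->6, L=2; E->plug->F->R->A->L->C->refl->B->L'->F->R'->G->plug->G
Char 3 ('B'): step: R->7, L=2; B->plug->B->R->C->L->H->refl->D->L'->H->R'->E->plug->F
Char 4 ('E'): step: R->0, L->3 (L advanced); E->plug->F->R->H->L->B->refl->C->L'->G->R'->D->plug->D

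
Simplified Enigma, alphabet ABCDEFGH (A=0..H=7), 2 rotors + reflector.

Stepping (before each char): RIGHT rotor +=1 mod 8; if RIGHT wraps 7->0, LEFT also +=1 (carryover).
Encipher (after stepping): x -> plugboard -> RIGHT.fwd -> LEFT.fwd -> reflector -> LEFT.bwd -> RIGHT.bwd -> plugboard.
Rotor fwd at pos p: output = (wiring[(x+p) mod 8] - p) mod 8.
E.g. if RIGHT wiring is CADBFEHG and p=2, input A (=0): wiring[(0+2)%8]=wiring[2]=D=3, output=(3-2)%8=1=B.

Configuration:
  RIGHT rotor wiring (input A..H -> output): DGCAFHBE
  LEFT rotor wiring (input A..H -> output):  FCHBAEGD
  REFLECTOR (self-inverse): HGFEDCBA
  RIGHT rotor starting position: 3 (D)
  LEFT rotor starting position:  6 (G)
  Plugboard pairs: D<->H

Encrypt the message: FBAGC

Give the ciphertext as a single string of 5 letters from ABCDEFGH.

Answer: HCCDH

Derivation:
Char 1 ('F'): step: R->4, L=6; F->plug->F->R->C->L->H->refl->A->L'->A->R'->D->plug->H
Char 2 ('B'): step: R->5, L=6; B->plug->B->R->E->L->B->refl->G->L'->H->R'->C->plug->C
Char 3 ('A'): step: R->6, L=6; A->plug->A->R->D->L->E->refl->D->L'->F->R'->C->plug->C
Char 4 ('G'): step: R->7, L=6; G->plug->G->R->A->L->A->refl->H->L'->C->R'->H->plug->D
Char 5 ('C'): step: R->0, L->7 (L advanced); C->plug->C->R->C->L->D->refl->E->L'->A->R'->D->plug->H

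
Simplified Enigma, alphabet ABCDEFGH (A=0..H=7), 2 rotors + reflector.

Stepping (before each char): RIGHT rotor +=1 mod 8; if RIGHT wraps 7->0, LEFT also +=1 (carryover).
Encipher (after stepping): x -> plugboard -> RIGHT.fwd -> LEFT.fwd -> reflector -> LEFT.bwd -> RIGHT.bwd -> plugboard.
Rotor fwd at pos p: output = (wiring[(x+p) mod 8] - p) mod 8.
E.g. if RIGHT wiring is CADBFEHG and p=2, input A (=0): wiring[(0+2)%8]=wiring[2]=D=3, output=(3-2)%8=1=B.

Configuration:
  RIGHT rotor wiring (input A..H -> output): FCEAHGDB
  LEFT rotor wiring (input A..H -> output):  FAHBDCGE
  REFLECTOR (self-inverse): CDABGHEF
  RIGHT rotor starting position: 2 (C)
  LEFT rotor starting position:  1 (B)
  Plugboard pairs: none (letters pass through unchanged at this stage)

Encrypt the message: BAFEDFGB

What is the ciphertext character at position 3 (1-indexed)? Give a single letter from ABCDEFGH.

Char 1 ('B'): step: R->3, L=1; B->plug->B->R->E->L->B->refl->D->L'->G->R'->E->plug->E
Char 2 ('A'): step: R->4, L=1; A->plug->A->R->D->L->C->refl->A->L'->C->R'->B->plug->B
Char 3 ('F'): step: R->5, L=1; F->plug->F->R->H->L->E->refl->G->L'->B->R'->A->plug->A

A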